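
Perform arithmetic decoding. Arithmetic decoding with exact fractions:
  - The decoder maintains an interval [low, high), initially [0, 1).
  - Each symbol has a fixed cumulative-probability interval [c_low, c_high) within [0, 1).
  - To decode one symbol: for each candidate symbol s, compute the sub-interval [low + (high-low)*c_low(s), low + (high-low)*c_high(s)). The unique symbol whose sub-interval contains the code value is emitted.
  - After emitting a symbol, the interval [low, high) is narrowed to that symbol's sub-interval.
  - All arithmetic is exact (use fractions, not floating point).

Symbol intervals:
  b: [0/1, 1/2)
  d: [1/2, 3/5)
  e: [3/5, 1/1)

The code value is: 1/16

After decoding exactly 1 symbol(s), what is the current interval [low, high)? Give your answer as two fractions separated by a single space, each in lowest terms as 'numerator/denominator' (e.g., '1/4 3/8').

Answer: 0/1 1/2

Derivation:
Step 1: interval [0/1, 1/1), width = 1/1 - 0/1 = 1/1
  'b': [0/1 + 1/1*0/1, 0/1 + 1/1*1/2) = [0/1, 1/2) <- contains code 1/16
  'd': [0/1 + 1/1*1/2, 0/1 + 1/1*3/5) = [1/2, 3/5)
  'e': [0/1 + 1/1*3/5, 0/1 + 1/1*1/1) = [3/5, 1/1)
  emit 'b', narrow to [0/1, 1/2)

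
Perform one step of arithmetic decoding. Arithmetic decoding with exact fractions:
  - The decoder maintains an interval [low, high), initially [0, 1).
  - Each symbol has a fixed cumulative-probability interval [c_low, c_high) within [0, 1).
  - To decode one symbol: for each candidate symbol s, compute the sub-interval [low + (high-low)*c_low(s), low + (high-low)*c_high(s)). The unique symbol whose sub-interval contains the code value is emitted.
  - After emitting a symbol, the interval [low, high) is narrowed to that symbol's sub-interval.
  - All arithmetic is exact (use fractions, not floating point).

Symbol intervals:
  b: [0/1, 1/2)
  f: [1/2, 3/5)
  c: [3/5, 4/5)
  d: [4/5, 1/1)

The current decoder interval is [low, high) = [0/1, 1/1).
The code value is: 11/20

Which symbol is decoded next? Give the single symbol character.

Interval width = high − low = 1/1 − 0/1 = 1/1
Scaled code = (code − low) / width = (11/20 − 0/1) / 1/1 = 11/20
  b: [0/1, 1/2) 
  f: [1/2, 3/5) ← scaled code falls here ✓
  c: [3/5, 4/5) 
  d: [4/5, 1/1) 

Answer: f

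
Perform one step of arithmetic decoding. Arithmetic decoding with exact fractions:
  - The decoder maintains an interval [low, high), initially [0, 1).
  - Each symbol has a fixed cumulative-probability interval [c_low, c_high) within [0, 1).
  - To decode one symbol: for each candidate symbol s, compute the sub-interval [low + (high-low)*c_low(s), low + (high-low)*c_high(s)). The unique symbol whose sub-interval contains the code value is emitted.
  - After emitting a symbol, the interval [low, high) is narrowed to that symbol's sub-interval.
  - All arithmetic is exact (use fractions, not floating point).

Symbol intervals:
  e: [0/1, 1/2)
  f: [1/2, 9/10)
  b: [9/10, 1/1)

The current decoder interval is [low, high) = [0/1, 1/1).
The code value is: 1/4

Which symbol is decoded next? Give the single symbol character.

Interval width = high − low = 1/1 − 0/1 = 1/1
Scaled code = (code − low) / width = (1/4 − 0/1) / 1/1 = 1/4
  e: [0/1, 1/2) ← scaled code falls here ✓
  f: [1/2, 9/10) 
  b: [9/10, 1/1) 

Answer: e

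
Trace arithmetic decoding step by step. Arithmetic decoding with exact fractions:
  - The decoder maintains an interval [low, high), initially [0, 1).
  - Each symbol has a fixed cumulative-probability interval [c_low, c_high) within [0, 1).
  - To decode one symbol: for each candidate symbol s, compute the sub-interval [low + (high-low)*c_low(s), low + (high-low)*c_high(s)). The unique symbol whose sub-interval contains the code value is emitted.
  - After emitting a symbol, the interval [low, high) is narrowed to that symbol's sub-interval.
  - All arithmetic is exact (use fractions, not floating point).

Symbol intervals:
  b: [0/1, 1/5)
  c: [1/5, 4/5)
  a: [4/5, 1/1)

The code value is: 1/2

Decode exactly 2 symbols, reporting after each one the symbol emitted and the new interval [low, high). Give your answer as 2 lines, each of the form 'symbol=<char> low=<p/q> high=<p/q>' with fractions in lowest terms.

Answer: symbol=c low=1/5 high=4/5
symbol=c low=8/25 high=17/25

Derivation:
Step 1: interval [0/1, 1/1), width = 1/1 - 0/1 = 1/1
  'b': [0/1 + 1/1*0/1, 0/1 + 1/1*1/5) = [0/1, 1/5)
  'c': [0/1 + 1/1*1/5, 0/1 + 1/1*4/5) = [1/5, 4/5) <- contains code 1/2
  'a': [0/1 + 1/1*4/5, 0/1 + 1/1*1/1) = [4/5, 1/1)
  emit 'c', narrow to [1/5, 4/5)
Step 2: interval [1/5, 4/5), width = 4/5 - 1/5 = 3/5
  'b': [1/5 + 3/5*0/1, 1/5 + 3/5*1/5) = [1/5, 8/25)
  'c': [1/5 + 3/5*1/5, 1/5 + 3/5*4/5) = [8/25, 17/25) <- contains code 1/2
  'a': [1/5 + 3/5*4/5, 1/5 + 3/5*1/1) = [17/25, 4/5)
  emit 'c', narrow to [8/25, 17/25)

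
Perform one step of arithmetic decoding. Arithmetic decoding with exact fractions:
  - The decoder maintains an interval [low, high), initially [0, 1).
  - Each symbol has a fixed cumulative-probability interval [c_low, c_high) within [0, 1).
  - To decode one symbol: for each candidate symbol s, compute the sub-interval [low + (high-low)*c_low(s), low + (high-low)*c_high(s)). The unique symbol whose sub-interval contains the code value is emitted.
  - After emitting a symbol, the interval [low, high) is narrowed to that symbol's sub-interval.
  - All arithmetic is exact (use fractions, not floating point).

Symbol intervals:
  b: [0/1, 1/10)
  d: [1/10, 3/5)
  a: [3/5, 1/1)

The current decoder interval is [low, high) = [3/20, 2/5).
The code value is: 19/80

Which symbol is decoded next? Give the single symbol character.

Interval width = high − low = 2/5 − 3/20 = 1/4
Scaled code = (code − low) / width = (19/80 − 3/20) / 1/4 = 7/20
  b: [0/1, 1/10) 
  d: [1/10, 3/5) ← scaled code falls here ✓
  a: [3/5, 1/1) 

Answer: d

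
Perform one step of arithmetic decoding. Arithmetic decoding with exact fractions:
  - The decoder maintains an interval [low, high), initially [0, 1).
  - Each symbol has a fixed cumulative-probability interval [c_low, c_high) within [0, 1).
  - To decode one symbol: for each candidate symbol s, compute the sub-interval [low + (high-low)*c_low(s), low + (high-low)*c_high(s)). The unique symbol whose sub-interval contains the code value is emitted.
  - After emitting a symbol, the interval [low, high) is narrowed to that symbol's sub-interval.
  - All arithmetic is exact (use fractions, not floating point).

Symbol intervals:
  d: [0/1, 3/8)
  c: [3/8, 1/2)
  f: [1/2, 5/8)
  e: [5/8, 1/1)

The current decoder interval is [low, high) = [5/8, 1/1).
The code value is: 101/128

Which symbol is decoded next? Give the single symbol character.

Interval width = high − low = 1/1 − 5/8 = 3/8
Scaled code = (code − low) / width = (101/128 − 5/8) / 3/8 = 7/16
  d: [0/1, 3/8) 
  c: [3/8, 1/2) ← scaled code falls here ✓
  f: [1/2, 5/8) 
  e: [5/8, 1/1) 

Answer: c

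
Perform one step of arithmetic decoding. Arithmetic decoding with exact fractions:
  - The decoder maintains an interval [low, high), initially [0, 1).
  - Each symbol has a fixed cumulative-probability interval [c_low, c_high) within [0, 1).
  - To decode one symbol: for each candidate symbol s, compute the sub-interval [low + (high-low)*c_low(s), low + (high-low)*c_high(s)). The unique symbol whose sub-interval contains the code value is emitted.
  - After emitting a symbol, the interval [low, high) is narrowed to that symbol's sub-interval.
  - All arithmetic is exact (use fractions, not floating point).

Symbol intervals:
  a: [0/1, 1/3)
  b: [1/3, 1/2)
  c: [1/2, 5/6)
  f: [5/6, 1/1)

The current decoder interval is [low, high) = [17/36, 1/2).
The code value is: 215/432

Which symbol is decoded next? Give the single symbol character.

Interval width = high − low = 1/2 − 17/36 = 1/36
Scaled code = (code − low) / width = (215/432 − 17/36) / 1/36 = 11/12
  a: [0/1, 1/3) 
  b: [1/3, 1/2) 
  c: [1/2, 5/6) 
  f: [5/6, 1/1) ← scaled code falls here ✓

Answer: f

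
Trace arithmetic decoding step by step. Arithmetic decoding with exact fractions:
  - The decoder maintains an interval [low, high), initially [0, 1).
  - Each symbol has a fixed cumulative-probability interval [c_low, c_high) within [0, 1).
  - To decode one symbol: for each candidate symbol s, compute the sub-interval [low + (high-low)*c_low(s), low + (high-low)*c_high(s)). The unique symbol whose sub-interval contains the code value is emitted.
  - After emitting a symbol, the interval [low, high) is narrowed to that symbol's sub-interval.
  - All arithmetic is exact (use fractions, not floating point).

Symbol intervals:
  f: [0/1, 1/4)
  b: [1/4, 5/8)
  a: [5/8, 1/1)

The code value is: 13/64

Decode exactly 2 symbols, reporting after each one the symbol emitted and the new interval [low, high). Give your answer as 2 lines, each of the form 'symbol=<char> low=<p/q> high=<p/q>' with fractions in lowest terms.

Step 1: interval [0/1, 1/1), width = 1/1 - 0/1 = 1/1
  'f': [0/1 + 1/1*0/1, 0/1 + 1/1*1/4) = [0/1, 1/4) <- contains code 13/64
  'b': [0/1 + 1/1*1/4, 0/1 + 1/1*5/8) = [1/4, 5/8)
  'a': [0/1 + 1/1*5/8, 0/1 + 1/1*1/1) = [5/8, 1/1)
  emit 'f', narrow to [0/1, 1/4)
Step 2: interval [0/1, 1/4), width = 1/4 - 0/1 = 1/4
  'f': [0/1 + 1/4*0/1, 0/1 + 1/4*1/4) = [0/1, 1/16)
  'b': [0/1 + 1/4*1/4, 0/1 + 1/4*5/8) = [1/16, 5/32)
  'a': [0/1 + 1/4*5/8, 0/1 + 1/4*1/1) = [5/32, 1/4) <- contains code 13/64
  emit 'a', narrow to [5/32, 1/4)

Answer: symbol=f low=0/1 high=1/4
symbol=a low=5/32 high=1/4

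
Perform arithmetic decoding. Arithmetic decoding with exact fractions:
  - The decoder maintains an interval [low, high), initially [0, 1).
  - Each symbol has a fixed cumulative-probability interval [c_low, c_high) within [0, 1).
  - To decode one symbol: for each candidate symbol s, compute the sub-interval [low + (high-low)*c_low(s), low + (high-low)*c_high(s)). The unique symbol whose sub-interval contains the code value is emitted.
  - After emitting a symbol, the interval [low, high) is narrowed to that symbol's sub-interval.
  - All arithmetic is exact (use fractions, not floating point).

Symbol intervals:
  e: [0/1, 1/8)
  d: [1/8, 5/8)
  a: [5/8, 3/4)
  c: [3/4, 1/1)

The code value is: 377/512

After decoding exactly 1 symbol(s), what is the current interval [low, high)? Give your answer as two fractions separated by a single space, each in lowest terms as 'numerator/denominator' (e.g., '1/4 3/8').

Answer: 5/8 3/4

Derivation:
Step 1: interval [0/1, 1/1), width = 1/1 - 0/1 = 1/1
  'e': [0/1 + 1/1*0/1, 0/1 + 1/1*1/8) = [0/1, 1/8)
  'd': [0/1 + 1/1*1/8, 0/1 + 1/1*5/8) = [1/8, 5/8)
  'a': [0/1 + 1/1*5/8, 0/1 + 1/1*3/4) = [5/8, 3/4) <- contains code 377/512
  'c': [0/1 + 1/1*3/4, 0/1 + 1/1*1/1) = [3/4, 1/1)
  emit 'a', narrow to [5/8, 3/4)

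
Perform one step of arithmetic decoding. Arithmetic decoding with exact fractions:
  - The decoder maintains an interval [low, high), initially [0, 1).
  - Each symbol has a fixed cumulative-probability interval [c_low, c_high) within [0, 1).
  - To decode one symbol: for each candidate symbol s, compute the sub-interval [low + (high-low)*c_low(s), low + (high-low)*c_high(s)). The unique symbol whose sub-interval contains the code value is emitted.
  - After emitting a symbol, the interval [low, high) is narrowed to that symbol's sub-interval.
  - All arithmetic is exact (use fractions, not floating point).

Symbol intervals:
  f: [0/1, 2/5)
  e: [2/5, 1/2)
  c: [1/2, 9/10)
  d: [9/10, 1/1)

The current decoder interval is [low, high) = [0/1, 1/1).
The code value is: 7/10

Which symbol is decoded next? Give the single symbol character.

Answer: c

Derivation:
Interval width = high − low = 1/1 − 0/1 = 1/1
Scaled code = (code − low) / width = (7/10 − 0/1) / 1/1 = 7/10
  f: [0/1, 2/5) 
  e: [2/5, 1/2) 
  c: [1/2, 9/10) ← scaled code falls here ✓
  d: [9/10, 1/1) 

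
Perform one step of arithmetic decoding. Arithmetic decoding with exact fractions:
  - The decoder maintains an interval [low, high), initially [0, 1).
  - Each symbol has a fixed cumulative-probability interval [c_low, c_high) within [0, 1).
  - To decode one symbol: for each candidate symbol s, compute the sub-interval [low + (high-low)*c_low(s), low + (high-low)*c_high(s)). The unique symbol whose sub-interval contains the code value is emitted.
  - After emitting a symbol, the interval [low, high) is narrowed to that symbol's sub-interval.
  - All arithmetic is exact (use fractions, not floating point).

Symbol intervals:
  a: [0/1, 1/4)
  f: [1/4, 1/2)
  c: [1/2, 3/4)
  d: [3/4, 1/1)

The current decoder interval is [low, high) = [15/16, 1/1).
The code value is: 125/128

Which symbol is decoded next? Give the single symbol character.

Answer: c

Derivation:
Interval width = high − low = 1/1 − 15/16 = 1/16
Scaled code = (code − low) / width = (125/128 − 15/16) / 1/16 = 5/8
  a: [0/1, 1/4) 
  f: [1/4, 1/2) 
  c: [1/2, 3/4) ← scaled code falls here ✓
  d: [3/4, 1/1) 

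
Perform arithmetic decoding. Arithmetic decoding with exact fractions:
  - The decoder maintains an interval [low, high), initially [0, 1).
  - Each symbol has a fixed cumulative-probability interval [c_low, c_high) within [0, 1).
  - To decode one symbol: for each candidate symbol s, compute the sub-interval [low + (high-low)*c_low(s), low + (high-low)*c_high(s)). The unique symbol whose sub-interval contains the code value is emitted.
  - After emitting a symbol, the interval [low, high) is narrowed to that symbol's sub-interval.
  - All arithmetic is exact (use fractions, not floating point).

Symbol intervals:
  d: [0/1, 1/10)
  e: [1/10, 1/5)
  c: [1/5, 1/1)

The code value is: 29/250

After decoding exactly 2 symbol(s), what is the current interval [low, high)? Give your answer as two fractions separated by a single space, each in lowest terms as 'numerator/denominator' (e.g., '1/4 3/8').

Step 1: interval [0/1, 1/1), width = 1/1 - 0/1 = 1/1
  'd': [0/1 + 1/1*0/1, 0/1 + 1/1*1/10) = [0/1, 1/10)
  'e': [0/1 + 1/1*1/10, 0/1 + 1/1*1/5) = [1/10, 1/5) <- contains code 29/250
  'c': [0/1 + 1/1*1/5, 0/1 + 1/1*1/1) = [1/5, 1/1)
  emit 'e', narrow to [1/10, 1/5)
Step 2: interval [1/10, 1/5), width = 1/5 - 1/10 = 1/10
  'd': [1/10 + 1/10*0/1, 1/10 + 1/10*1/10) = [1/10, 11/100)
  'e': [1/10 + 1/10*1/10, 1/10 + 1/10*1/5) = [11/100, 3/25) <- contains code 29/250
  'c': [1/10 + 1/10*1/5, 1/10 + 1/10*1/1) = [3/25, 1/5)
  emit 'e', narrow to [11/100, 3/25)

Answer: 11/100 3/25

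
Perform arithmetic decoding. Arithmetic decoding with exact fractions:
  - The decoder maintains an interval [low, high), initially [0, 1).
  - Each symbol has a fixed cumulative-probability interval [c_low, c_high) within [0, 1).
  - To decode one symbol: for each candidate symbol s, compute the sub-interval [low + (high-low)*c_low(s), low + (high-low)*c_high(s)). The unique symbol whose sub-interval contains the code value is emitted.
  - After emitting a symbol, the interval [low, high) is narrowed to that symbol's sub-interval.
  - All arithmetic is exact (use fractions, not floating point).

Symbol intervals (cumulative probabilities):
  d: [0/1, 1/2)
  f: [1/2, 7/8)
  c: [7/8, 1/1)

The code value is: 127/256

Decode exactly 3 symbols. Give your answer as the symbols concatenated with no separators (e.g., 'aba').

Step 1: interval [0/1, 1/1), width = 1/1 - 0/1 = 1/1
  'd': [0/1 + 1/1*0/1, 0/1 + 1/1*1/2) = [0/1, 1/2) <- contains code 127/256
  'f': [0/1 + 1/1*1/2, 0/1 + 1/1*7/8) = [1/2, 7/8)
  'c': [0/1 + 1/1*7/8, 0/1 + 1/1*1/1) = [7/8, 1/1)
  emit 'd', narrow to [0/1, 1/2)
Step 2: interval [0/1, 1/2), width = 1/2 - 0/1 = 1/2
  'd': [0/1 + 1/2*0/1, 0/1 + 1/2*1/2) = [0/1, 1/4)
  'f': [0/1 + 1/2*1/2, 0/1 + 1/2*7/8) = [1/4, 7/16)
  'c': [0/1 + 1/2*7/8, 0/1 + 1/2*1/1) = [7/16, 1/2) <- contains code 127/256
  emit 'c', narrow to [7/16, 1/2)
Step 3: interval [7/16, 1/2), width = 1/2 - 7/16 = 1/16
  'd': [7/16 + 1/16*0/1, 7/16 + 1/16*1/2) = [7/16, 15/32)
  'f': [7/16 + 1/16*1/2, 7/16 + 1/16*7/8) = [15/32, 63/128)
  'c': [7/16 + 1/16*7/8, 7/16 + 1/16*1/1) = [63/128, 1/2) <- contains code 127/256
  emit 'c', narrow to [63/128, 1/2)

Answer: dcc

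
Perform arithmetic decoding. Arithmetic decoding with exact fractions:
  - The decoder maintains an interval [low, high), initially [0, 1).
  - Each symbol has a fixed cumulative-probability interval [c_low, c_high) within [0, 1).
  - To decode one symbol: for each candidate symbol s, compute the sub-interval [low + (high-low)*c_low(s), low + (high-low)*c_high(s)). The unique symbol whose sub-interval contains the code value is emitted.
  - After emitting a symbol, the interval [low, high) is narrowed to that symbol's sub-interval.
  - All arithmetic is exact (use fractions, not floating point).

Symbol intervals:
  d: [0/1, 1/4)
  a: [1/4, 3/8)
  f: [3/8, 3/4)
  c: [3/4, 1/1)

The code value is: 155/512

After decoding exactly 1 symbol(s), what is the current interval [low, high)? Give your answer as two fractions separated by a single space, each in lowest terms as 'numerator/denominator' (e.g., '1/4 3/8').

Answer: 1/4 3/8

Derivation:
Step 1: interval [0/1, 1/1), width = 1/1 - 0/1 = 1/1
  'd': [0/1 + 1/1*0/1, 0/1 + 1/1*1/4) = [0/1, 1/4)
  'a': [0/1 + 1/1*1/4, 0/1 + 1/1*3/8) = [1/4, 3/8) <- contains code 155/512
  'f': [0/1 + 1/1*3/8, 0/1 + 1/1*3/4) = [3/8, 3/4)
  'c': [0/1 + 1/1*3/4, 0/1 + 1/1*1/1) = [3/4, 1/1)
  emit 'a', narrow to [1/4, 3/8)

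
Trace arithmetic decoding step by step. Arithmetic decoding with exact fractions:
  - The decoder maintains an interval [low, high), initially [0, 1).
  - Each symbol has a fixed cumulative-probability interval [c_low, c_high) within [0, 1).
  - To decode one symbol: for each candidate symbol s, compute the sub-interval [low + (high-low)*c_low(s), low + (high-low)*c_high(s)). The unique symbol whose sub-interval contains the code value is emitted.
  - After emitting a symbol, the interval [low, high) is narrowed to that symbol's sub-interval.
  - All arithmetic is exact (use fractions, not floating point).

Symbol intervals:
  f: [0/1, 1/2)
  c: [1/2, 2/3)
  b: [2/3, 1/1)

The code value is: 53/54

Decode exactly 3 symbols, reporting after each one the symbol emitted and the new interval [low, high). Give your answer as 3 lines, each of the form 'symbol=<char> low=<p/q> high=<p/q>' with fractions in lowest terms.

Answer: symbol=b low=2/3 high=1/1
symbol=b low=8/9 high=1/1
symbol=b low=26/27 high=1/1

Derivation:
Step 1: interval [0/1, 1/1), width = 1/1 - 0/1 = 1/1
  'f': [0/1 + 1/1*0/1, 0/1 + 1/1*1/2) = [0/1, 1/2)
  'c': [0/1 + 1/1*1/2, 0/1 + 1/1*2/3) = [1/2, 2/3)
  'b': [0/1 + 1/1*2/3, 0/1 + 1/1*1/1) = [2/3, 1/1) <- contains code 53/54
  emit 'b', narrow to [2/3, 1/1)
Step 2: interval [2/3, 1/1), width = 1/1 - 2/3 = 1/3
  'f': [2/3 + 1/3*0/1, 2/3 + 1/3*1/2) = [2/3, 5/6)
  'c': [2/3 + 1/3*1/2, 2/3 + 1/3*2/3) = [5/6, 8/9)
  'b': [2/3 + 1/3*2/3, 2/3 + 1/3*1/1) = [8/9, 1/1) <- contains code 53/54
  emit 'b', narrow to [8/9, 1/1)
Step 3: interval [8/9, 1/1), width = 1/1 - 8/9 = 1/9
  'f': [8/9 + 1/9*0/1, 8/9 + 1/9*1/2) = [8/9, 17/18)
  'c': [8/9 + 1/9*1/2, 8/9 + 1/9*2/3) = [17/18, 26/27)
  'b': [8/9 + 1/9*2/3, 8/9 + 1/9*1/1) = [26/27, 1/1) <- contains code 53/54
  emit 'b', narrow to [26/27, 1/1)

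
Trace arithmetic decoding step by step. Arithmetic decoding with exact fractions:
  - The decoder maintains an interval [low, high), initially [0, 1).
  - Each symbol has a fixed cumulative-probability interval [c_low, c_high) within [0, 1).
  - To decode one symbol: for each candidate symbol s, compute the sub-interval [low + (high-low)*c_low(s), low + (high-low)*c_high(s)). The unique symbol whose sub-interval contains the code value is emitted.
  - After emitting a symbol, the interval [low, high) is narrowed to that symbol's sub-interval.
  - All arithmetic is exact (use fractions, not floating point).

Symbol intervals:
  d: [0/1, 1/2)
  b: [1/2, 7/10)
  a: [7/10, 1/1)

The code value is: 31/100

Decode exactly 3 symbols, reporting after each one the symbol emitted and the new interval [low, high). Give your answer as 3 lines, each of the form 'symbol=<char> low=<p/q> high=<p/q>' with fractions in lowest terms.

Step 1: interval [0/1, 1/1), width = 1/1 - 0/1 = 1/1
  'd': [0/1 + 1/1*0/1, 0/1 + 1/1*1/2) = [0/1, 1/2) <- contains code 31/100
  'b': [0/1 + 1/1*1/2, 0/1 + 1/1*7/10) = [1/2, 7/10)
  'a': [0/1 + 1/1*7/10, 0/1 + 1/1*1/1) = [7/10, 1/1)
  emit 'd', narrow to [0/1, 1/2)
Step 2: interval [0/1, 1/2), width = 1/2 - 0/1 = 1/2
  'd': [0/1 + 1/2*0/1, 0/1 + 1/2*1/2) = [0/1, 1/4)
  'b': [0/1 + 1/2*1/2, 0/1 + 1/2*7/10) = [1/4, 7/20) <- contains code 31/100
  'a': [0/1 + 1/2*7/10, 0/1 + 1/2*1/1) = [7/20, 1/2)
  emit 'b', narrow to [1/4, 7/20)
Step 3: interval [1/4, 7/20), width = 7/20 - 1/4 = 1/10
  'd': [1/4 + 1/10*0/1, 1/4 + 1/10*1/2) = [1/4, 3/10)
  'b': [1/4 + 1/10*1/2, 1/4 + 1/10*7/10) = [3/10, 8/25) <- contains code 31/100
  'a': [1/4 + 1/10*7/10, 1/4 + 1/10*1/1) = [8/25, 7/20)
  emit 'b', narrow to [3/10, 8/25)

Answer: symbol=d low=0/1 high=1/2
symbol=b low=1/4 high=7/20
symbol=b low=3/10 high=8/25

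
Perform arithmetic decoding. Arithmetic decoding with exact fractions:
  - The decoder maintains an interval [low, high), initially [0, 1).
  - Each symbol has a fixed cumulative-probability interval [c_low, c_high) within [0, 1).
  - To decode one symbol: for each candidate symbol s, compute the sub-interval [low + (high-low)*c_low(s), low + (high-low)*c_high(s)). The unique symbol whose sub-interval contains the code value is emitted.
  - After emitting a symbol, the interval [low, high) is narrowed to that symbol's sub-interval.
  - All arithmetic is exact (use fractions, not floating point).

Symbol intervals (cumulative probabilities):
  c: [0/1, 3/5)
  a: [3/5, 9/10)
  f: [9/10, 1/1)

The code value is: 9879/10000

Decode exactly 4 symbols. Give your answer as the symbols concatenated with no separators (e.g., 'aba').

Step 1: interval [0/1, 1/1), width = 1/1 - 0/1 = 1/1
  'c': [0/1 + 1/1*0/1, 0/1 + 1/1*3/5) = [0/1, 3/5)
  'a': [0/1 + 1/1*3/5, 0/1 + 1/1*9/10) = [3/5, 9/10)
  'f': [0/1 + 1/1*9/10, 0/1 + 1/1*1/1) = [9/10, 1/1) <- contains code 9879/10000
  emit 'f', narrow to [9/10, 1/1)
Step 2: interval [9/10, 1/1), width = 1/1 - 9/10 = 1/10
  'c': [9/10 + 1/10*0/1, 9/10 + 1/10*3/5) = [9/10, 24/25)
  'a': [9/10 + 1/10*3/5, 9/10 + 1/10*9/10) = [24/25, 99/100) <- contains code 9879/10000
  'f': [9/10 + 1/10*9/10, 9/10 + 1/10*1/1) = [99/100, 1/1)
  emit 'a', narrow to [24/25, 99/100)
Step 3: interval [24/25, 99/100), width = 99/100 - 24/25 = 3/100
  'c': [24/25 + 3/100*0/1, 24/25 + 3/100*3/5) = [24/25, 489/500)
  'a': [24/25 + 3/100*3/5, 24/25 + 3/100*9/10) = [489/500, 987/1000)
  'f': [24/25 + 3/100*9/10, 24/25 + 3/100*1/1) = [987/1000, 99/100) <- contains code 9879/10000
  emit 'f', narrow to [987/1000, 99/100)
Step 4: interval [987/1000, 99/100), width = 99/100 - 987/1000 = 3/1000
  'c': [987/1000 + 3/1000*0/1, 987/1000 + 3/1000*3/5) = [987/1000, 618/625) <- contains code 9879/10000
  'a': [987/1000 + 3/1000*3/5, 987/1000 + 3/1000*9/10) = [618/625, 9897/10000)
  'f': [987/1000 + 3/1000*9/10, 987/1000 + 3/1000*1/1) = [9897/10000, 99/100)
  emit 'c', narrow to [987/1000, 618/625)

Answer: fafc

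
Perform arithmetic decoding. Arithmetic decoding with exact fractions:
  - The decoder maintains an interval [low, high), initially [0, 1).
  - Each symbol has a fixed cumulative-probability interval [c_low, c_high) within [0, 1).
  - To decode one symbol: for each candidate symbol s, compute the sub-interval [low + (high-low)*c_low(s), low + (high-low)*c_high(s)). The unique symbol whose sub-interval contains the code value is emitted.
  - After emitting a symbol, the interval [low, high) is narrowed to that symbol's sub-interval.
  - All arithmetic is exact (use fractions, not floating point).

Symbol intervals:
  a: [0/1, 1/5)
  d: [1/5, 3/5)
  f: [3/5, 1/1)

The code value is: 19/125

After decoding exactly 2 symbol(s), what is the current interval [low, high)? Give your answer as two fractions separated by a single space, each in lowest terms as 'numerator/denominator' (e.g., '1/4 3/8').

Answer: 3/25 1/5

Derivation:
Step 1: interval [0/1, 1/1), width = 1/1 - 0/1 = 1/1
  'a': [0/1 + 1/1*0/1, 0/1 + 1/1*1/5) = [0/1, 1/5) <- contains code 19/125
  'd': [0/1 + 1/1*1/5, 0/1 + 1/1*3/5) = [1/5, 3/5)
  'f': [0/1 + 1/1*3/5, 0/1 + 1/1*1/1) = [3/5, 1/1)
  emit 'a', narrow to [0/1, 1/5)
Step 2: interval [0/1, 1/5), width = 1/5 - 0/1 = 1/5
  'a': [0/1 + 1/5*0/1, 0/1 + 1/5*1/5) = [0/1, 1/25)
  'd': [0/1 + 1/5*1/5, 0/1 + 1/5*3/5) = [1/25, 3/25)
  'f': [0/1 + 1/5*3/5, 0/1 + 1/5*1/1) = [3/25, 1/5) <- contains code 19/125
  emit 'f', narrow to [3/25, 1/5)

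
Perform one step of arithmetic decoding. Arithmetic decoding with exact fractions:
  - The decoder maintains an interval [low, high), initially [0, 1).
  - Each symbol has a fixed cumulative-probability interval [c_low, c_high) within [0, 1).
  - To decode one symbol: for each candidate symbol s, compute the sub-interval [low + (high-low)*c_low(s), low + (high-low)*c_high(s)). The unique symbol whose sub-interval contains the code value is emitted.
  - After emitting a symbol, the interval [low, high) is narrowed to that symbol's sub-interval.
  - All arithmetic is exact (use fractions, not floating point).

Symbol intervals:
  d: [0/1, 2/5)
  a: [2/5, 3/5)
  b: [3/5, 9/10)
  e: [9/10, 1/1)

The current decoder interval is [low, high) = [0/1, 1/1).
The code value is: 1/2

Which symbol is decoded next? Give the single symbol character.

Interval width = high − low = 1/1 − 0/1 = 1/1
Scaled code = (code − low) / width = (1/2 − 0/1) / 1/1 = 1/2
  d: [0/1, 2/5) 
  a: [2/5, 3/5) ← scaled code falls here ✓
  b: [3/5, 9/10) 
  e: [9/10, 1/1) 

Answer: a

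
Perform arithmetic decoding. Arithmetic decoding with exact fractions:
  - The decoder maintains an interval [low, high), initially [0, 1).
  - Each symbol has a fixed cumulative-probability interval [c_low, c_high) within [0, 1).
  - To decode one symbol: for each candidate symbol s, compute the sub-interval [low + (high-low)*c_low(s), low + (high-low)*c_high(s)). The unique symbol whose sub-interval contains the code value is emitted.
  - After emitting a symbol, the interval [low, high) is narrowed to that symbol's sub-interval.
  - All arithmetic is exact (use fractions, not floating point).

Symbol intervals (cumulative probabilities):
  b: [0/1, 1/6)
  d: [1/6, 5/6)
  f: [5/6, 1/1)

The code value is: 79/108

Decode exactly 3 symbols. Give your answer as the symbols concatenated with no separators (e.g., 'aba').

Answer: dfb

Derivation:
Step 1: interval [0/1, 1/1), width = 1/1 - 0/1 = 1/1
  'b': [0/1 + 1/1*0/1, 0/1 + 1/1*1/6) = [0/1, 1/6)
  'd': [0/1 + 1/1*1/6, 0/1 + 1/1*5/6) = [1/6, 5/6) <- contains code 79/108
  'f': [0/1 + 1/1*5/6, 0/1 + 1/1*1/1) = [5/6, 1/1)
  emit 'd', narrow to [1/6, 5/6)
Step 2: interval [1/6, 5/6), width = 5/6 - 1/6 = 2/3
  'b': [1/6 + 2/3*0/1, 1/6 + 2/3*1/6) = [1/6, 5/18)
  'd': [1/6 + 2/3*1/6, 1/6 + 2/3*5/6) = [5/18, 13/18)
  'f': [1/6 + 2/3*5/6, 1/6 + 2/3*1/1) = [13/18, 5/6) <- contains code 79/108
  emit 'f', narrow to [13/18, 5/6)
Step 3: interval [13/18, 5/6), width = 5/6 - 13/18 = 1/9
  'b': [13/18 + 1/9*0/1, 13/18 + 1/9*1/6) = [13/18, 20/27) <- contains code 79/108
  'd': [13/18 + 1/9*1/6, 13/18 + 1/9*5/6) = [20/27, 22/27)
  'f': [13/18 + 1/9*5/6, 13/18 + 1/9*1/1) = [22/27, 5/6)
  emit 'b', narrow to [13/18, 20/27)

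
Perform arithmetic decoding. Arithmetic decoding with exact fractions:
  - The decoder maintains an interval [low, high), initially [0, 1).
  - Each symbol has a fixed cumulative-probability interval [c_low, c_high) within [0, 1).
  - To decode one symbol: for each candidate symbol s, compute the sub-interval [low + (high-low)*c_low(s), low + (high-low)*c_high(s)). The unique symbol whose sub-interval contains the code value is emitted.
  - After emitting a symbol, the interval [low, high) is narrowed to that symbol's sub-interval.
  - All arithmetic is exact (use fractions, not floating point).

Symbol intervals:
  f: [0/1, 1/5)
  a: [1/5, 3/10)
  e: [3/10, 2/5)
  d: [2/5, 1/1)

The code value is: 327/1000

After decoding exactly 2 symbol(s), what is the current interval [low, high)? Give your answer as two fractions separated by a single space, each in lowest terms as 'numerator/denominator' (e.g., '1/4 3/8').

Answer: 8/25 33/100

Derivation:
Step 1: interval [0/1, 1/1), width = 1/1 - 0/1 = 1/1
  'f': [0/1 + 1/1*0/1, 0/1 + 1/1*1/5) = [0/1, 1/5)
  'a': [0/1 + 1/1*1/5, 0/1 + 1/1*3/10) = [1/5, 3/10)
  'e': [0/1 + 1/1*3/10, 0/1 + 1/1*2/5) = [3/10, 2/5) <- contains code 327/1000
  'd': [0/1 + 1/1*2/5, 0/1 + 1/1*1/1) = [2/5, 1/1)
  emit 'e', narrow to [3/10, 2/5)
Step 2: interval [3/10, 2/5), width = 2/5 - 3/10 = 1/10
  'f': [3/10 + 1/10*0/1, 3/10 + 1/10*1/5) = [3/10, 8/25)
  'a': [3/10 + 1/10*1/5, 3/10 + 1/10*3/10) = [8/25, 33/100) <- contains code 327/1000
  'e': [3/10 + 1/10*3/10, 3/10 + 1/10*2/5) = [33/100, 17/50)
  'd': [3/10 + 1/10*2/5, 3/10 + 1/10*1/1) = [17/50, 2/5)
  emit 'a', narrow to [8/25, 33/100)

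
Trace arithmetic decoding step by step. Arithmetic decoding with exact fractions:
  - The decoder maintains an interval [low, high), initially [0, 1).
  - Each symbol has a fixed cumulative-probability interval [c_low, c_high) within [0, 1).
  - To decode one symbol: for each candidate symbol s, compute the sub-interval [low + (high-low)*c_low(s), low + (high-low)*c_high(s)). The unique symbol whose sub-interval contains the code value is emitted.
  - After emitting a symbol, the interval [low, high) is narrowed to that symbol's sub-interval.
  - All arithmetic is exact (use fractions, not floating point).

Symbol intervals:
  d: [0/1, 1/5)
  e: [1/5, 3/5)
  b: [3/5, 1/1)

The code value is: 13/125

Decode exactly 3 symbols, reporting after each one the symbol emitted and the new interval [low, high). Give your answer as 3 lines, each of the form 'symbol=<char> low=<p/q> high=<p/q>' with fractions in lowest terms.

Answer: symbol=d low=0/1 high=1/5
symbol=e low=1/25 high=3/25
symbol=b low=11/125 high=3/25

Derivation:
Step 1: interval [0/1, 1/1), width = 1/1 - 0/1 = 1/1
  'd': [0/1 + 1/1*0/1, 0/1 + 1/1*1/5) = [0/1, 1/5) <- contains code 13/125
  'e': [0/1 + 1/1*1/5, 0/1 + 1/1*3/5) = [1/5, 3/5)
  'b': [0/1 + 1/1*3/5, 0/1 + 1/1*1/1) = [3/5, 1/1)
  emit 'd', narrow to [0/1, 1/5)
Step 2: interval [0/1, 1/5), width = 1/5 - 0/1 = 1/5
  'd': [0/1 + 1/5*0/1, 0/1 + 1/5*1/5) = [0/1, 1/25)
  'e': [0/1 + 1/5*1/5, 0/1 + 1/5*3/5) = [1/25, 3/25) <- contains code 13/125
  'b': [0/1 + 1/5*3/5, 0/1 + 1/5*1/1) = [3/25, 1/5)
  emit 'e', narrow to [1/25, 3/25)
Step 3: interval [1/25, 3/25), width = 3/25 - 1/25 = 2/25
  'd': [1/25 + 2/25*0/1, 1/25 + 2/25*1/5) = [1/25, 7/125)
  'e': [1/25 + 2/25*1/5, 1/25 + 2/25*3/5) = [7/125, 11/125)
  'b': [1/25 + 2/25*3/5, 1/25 + 2/25*1/1) = [11/125, 3/25) <- contains code 13/125
  emit 'b', narrow to [11/125, 3/25)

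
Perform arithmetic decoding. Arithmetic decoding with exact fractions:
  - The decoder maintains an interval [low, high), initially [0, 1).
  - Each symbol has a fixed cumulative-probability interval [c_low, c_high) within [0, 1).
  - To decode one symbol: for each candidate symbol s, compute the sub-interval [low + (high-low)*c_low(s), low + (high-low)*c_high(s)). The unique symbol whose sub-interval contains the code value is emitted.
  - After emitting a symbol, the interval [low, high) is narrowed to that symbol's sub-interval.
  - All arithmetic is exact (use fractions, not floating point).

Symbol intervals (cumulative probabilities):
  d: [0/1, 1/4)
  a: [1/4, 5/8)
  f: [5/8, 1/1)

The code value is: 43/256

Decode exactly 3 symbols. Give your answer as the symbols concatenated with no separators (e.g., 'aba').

Answer: dfd

Derivation:
Step 1: interval [0/1, 1/1), width = 1/1 - 0/1 = 1/1
  'd': [0/1 + 1/1*0/1, 0/1 + 1/1*1/4) = [0/1, 1/4) <- contains code 43/256
  'a': [0/1 + 1/1*1/4, 0/1 + 1/1*5/8) = [1/4, 5/8)
  'f': [0/1 + 1/1*5/8, 0/1 + 1/1*1/1) = [5/8, 1/1)
  emit 'd', narrow to [0/1, 1/4)
Step 2: interval [0/1, 1/4), width = 1/4 - 0/1 = 1/4
  'd': [0/1 + 1/4*0/1, 0/1 + 1/4*1/4) = [0/1, 1/16)
  'a': [0/1 + 1/4*1/4, 0/1 + 1/4*5/8) = [1/16, 5/32)
  'f': [0/1 + 1/4*5/8, 0/1 + 1/4*1/1) = [5/32, 1/4) <- contains code 43/256
  emit 'f', narrow to [5/32, 1/4)
Step 3: interval [5/32, 1/4), width = 1/4 - 5/32 = 3/32
  'd': [5/32 + 3/32*0/1, 5/32 + 3/32*1/4) = [5/32, 23/128) <- contains code 43/256
  'a': [5/32 + 3/32*1/4, 5/32 + 3/32*5/8) = [23/128, 55/256)
  'f': [5/32 + 3/32*5/8, 5/32 + 3/32*1/1) = [55/256, 1/4)
  emit 'd', narrow to [5/32, 23/128)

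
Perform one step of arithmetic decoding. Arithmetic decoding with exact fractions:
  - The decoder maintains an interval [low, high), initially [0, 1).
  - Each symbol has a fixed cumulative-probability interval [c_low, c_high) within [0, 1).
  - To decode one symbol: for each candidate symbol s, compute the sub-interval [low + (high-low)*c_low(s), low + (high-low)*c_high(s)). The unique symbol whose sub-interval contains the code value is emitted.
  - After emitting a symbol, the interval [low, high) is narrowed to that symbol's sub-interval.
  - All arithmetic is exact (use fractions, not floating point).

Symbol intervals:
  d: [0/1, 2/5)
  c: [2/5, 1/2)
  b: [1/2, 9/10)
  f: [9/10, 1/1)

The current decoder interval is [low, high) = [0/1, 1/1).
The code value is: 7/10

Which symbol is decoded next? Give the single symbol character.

Interval width = high − low = 1/1 − 0/1 = 1/1
Scaled code = (code − low) / width = (7/10 − 0/1) / 1/1 = 7/10
  d: [0/1, 2/5) 
  c: [2/5, 1/2) 
  b: [1/2, 9/10) ← scaled code falls here ✓
  f: [9/10, 1/1) 

Answer: b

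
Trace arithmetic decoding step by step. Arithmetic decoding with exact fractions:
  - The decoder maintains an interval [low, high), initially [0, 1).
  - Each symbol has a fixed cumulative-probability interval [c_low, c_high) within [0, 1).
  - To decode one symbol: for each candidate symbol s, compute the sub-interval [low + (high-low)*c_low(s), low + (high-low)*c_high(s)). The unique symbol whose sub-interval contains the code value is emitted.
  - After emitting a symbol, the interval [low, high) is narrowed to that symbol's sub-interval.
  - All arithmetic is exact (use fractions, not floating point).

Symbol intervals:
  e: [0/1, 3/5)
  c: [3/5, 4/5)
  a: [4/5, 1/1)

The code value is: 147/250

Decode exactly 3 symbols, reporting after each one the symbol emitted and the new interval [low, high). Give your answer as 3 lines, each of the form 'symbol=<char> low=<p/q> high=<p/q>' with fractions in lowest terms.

Answer: symbol=e low=0/1 high=3/5
symbol=a low=12/25 high=3/5
symbol=a low=72/125 high=3/5

Derivation:
Step 1: interval [0/1, 1/1), width = 1/1 - 0/1 = 1/1
  'e': [0/1 + 1/1*0/1, 0/1 + 1/1*3/5) = [0/1, 3/5) <- contains code 147/250
  'c': [0/1 + 1/1*3/5, 0/1 + 1/1*4/5) = [3/5, 4/5)
  'a': [0/1 + 1/1*4/5, 0/1 + 1/1*1/1) = [4/5, 1/1)
  emit 'e', narrow to [0/1, 3/5)
Step 2: interval [0/1, 3/5), width = 3/5 - 0/1 = 3/5
  'e': [0/1 + 3/5*0/1, 0/1 + 3/5*3/5) = [0/1, 9/25)
  'c': [0/1 + 3/5*3/5, 0/1 + 3/5*4/5) = [9/25, 12/25)
  'a': [0/1 + 3/5*4/5, 0/1 + 3/5*1/1) = [12/25, 3/5) <- contains code 147/250
  emit 'a', narrow to [12/25, 3/5)
Step 3: interval [12/25, 3/5), width = 3/5 - 12/25 = 3/25
  'e': [12/25 + 3/25*0/1, 12/25 + 3/25*3/5) = [12/25, 69/125)
  'c': [12/25 + 3/25*3/5, 12/25 + 3/25*4/5) = [69/125, 72/125)
  'a': [12/25 + 3/25*4/5, 12/25 + 3/25*1/1) = [72/125, 3/5) <- contains code 147/250
  emit 'a', narrow to [72/125, 3/5)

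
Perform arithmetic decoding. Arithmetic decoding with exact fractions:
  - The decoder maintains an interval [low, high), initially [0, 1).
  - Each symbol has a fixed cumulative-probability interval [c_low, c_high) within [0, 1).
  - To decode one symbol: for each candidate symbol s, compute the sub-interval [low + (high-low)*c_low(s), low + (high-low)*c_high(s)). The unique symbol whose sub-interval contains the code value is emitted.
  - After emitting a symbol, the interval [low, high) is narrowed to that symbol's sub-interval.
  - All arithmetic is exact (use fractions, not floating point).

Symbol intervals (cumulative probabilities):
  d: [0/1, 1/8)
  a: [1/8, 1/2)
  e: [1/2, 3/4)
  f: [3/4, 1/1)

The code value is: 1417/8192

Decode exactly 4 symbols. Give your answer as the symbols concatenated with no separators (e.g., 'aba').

Answer: aadd

Derivation:
Step 1: interval [0/1, 1/1), width = 1/1 - 0/1 = 1/1
  'd': [0/1 + 1/1*0/1, 0/1 + 1/1*1/8) = [0/1, 1/8)
  'a': [0/1 + 1/1*1/8, 0/1 + 1/1*1/2) = [1/8, 1/2) <- contains code 1417/8192
  'e': [0/1 + 1/1*1/2, 0/1 + 1/1*3/4) = [1/2, 3/4)
  'f': [0/1 + 1/1*3/4, 0/1 + 1/1*1/1) = [3/4, 1/1)
  emit 'a', narrow to [1/8, 1/2)
Step 2: interval [1/8, 1/2), width = 1/2 - 1/8 = 3/8
  'd': [1/8 + 3/8*0/1, 1/8 + 3/8*1/8) = [1/8, 11/64)
  'a': [1/8 + 3/8*1/8, 1/8 + 3/8*1/2) = [11/64, 5/16) <- contains code 1417/8192
  'e': [1/8 + 3/8*1/2, 1/8 + 3/8*3/4) = [5/16, 13/32)
  'f': [1/8 + 3/8*3/4, 1/8 + 3/8*1/1) = [13/32, 1/2)
  emit 'a', narrow to [11/64, 5/16)
Step 3: interval [11/64, 5/16), width = 5/16 - 11/64 = 9/64
  'd': [11/64 + 9/64*0/1, 11/64 + 9/64*1/8) = [11/64, 97/512) <- contains code 1417/8192
  'a': [11/64 + 9/64*1/8, 11/64 + 9/64*1/2) = [97/512, 31/128)
  'e': [11/64 + 9/64*1/2, 11/64 + 9/64*3/4) = [31/128, 71/256)
  'f': [11/64 + 9/64*3/4, 11/64 + 9/64*1/1) = [71/256, 5/16)
  emit 'd', narrow to [11/64, 97/512)
Step 4: interval [11/64, 97/512), width = 97/512 - 11/64 = 9/512
  'd': [11/64 + 9/512*0/1, 11/64 + 9/512*1/8) = [11/64, 713/4096) <- contains code 1417/8192
  'a': [11/64 + 9/512*1/8, 11/64 + 9/512*1/2) = [713/4096, 185/1024)
  'e': [11/64 + 9/512*1/2, 11/64 + 9/512*3/4) = [185/1024, 379/2048)
  'f': [11/64 + 9/512*3/4, 11/64 + 9/512*1/1) = [379/2048, 97/512)
  emit 'd', narrow to [11/64, 713/4096)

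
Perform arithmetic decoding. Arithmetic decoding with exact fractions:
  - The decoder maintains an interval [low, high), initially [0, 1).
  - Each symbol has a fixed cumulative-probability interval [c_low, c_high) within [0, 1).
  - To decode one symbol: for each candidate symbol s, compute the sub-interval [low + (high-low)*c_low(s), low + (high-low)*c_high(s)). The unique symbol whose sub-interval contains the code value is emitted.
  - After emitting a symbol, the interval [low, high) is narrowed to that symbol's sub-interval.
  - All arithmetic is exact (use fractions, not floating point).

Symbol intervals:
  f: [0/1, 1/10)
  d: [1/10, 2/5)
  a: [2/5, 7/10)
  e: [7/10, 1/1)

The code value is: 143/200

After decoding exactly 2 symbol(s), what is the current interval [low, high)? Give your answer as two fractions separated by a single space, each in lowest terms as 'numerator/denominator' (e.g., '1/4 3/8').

Answer: 7/10 73/100

Derivation:
Step 1: interval [0/1, 1/1), width = 1/1 - 0/1 = 1/1
  'f': [0/1 + 1/1*0/1, 0/1 + 1/1*1/10) = [0/1, 1/10)
  'd': [0/1 + 1/1*1/10, 0/1 + 1/1*2/5) = [1/10, 2/5)
  'a': [0/1 + 1/1*2/5, 0/1 + 1/1*7/10) = [2/5, 7/10)
  'e': [0/1 + 1/1*7/10, 0/1 + 1/1*1/1) = [7/10, 1/1) <- contains code 143/200
  emit 'e', narrow to [7/10, 1/1)
Step 2: interval [7/10, 1/1), width = 1/1 - 7/10 = 3/10
  'f': [7/10 + 3/10*0/1, 7/10 + 3/10*1/10) = [7/10, 73/100) <- contains code 143/200
  'd': [7/10 + 3/10*1/10, 7/10 + 3/10*2/5) = [73/100, 41/50)
  'a': [7/10 + 3/10*2/5, 7/10 + 3/10*7/10) = [41/50, 91/100)
  'e': [7/10 + 3/10*7/10, 7/10 + 3/10*1/1) = [91/100, 1/1)
  emit 'f', narrow to [7/10, 73/100)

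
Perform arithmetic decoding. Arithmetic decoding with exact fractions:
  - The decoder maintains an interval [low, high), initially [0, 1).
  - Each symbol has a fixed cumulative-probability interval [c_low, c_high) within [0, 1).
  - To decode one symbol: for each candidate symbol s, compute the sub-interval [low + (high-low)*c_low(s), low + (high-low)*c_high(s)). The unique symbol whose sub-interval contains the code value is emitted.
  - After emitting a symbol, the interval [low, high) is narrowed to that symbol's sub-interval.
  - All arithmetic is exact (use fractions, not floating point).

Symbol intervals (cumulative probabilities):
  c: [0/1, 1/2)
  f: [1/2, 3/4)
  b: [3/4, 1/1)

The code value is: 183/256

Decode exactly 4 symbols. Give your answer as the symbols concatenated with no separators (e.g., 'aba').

Answer: fbcb

Derivation:
Step 1: interval [0/1, 1/1), width = 1/1 - 0/1 = 1/1
  'c': [0/1 + 1/1*0/1, 0/1 + 1/1*1/2) = [0/1, 1/2)
  'f': [0/1 + 1/1*1/2, 0/1 + 1/1*3/4) = [1/2, 3/4) <- contains code 183/256
  'b': [0/1 + 1/1*3/4, 0/1 + 1/1*1/1) = [3/4, 1/1)
  emit 'f', narrow to [1/2, 3/4)
Step 2: interval [1/2, 3/4), width = 3/4 - 1/2 = 1/4
  'c': [1/2 + 1/4*0/1, 1/2 + 1/4*1/2) = [1/2, 5/8)
  'f': [1/2 + 1/4*1/2, 1/2 + 1/4*3/4) = [5/8, 11/16)
  'b': [1/2 + 1/4*3/4, 1/2 + 1/4*1/1) = [11/16, 3/4) <- contains code 183/256
  emit 'b', narrow to [11/16, 3/4)
Step 3: interval [11/16, 3/4), width = 3/4 - 11/16 = 1/16
  'c': [11/16 + 1/16*0/1, 11/16 + 1/16*1/2) = [11/16, 23/32) <- contains code 183/256
  'f': [11/16 + 1/16*1/2, 11/16 + 1/16*3/4) = [23/32, 47/64)
  'b': [11/16 + 1/16*3/4, 11/16 + 1/16*1/1) = [47/64, 3/4)
  emit 'c', narrow to [11/16, 23/32)
Step 4: interval [11/16, 23/32), width = 23/32 - 11/16 = 1/32
  'c': [11/16 + 1/32*0/1, 11/16 + 1/32*1/2) = [11/16, 45/64)
  'f': [11/16 + 1/32*1/2, 11/16 + 1/32*3/4) = [45/64, 91/128)
  'b': [11/16 + 1/32*3/4, 11/16 + 1/32*1/1) = [91/128, 23/32) <- contains code 183/256
  emit 'b', narrow to [91/128, 23/32)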